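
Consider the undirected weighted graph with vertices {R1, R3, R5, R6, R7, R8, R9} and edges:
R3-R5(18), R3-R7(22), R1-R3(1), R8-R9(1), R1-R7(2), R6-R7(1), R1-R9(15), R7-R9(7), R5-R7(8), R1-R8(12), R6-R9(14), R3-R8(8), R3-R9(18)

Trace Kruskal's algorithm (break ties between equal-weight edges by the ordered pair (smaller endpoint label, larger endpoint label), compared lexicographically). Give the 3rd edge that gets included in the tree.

R8-R9

Kruskal's algorithm — process edges by increasing weight (ties by edge label):
R1-R3 (1): add. Components now {R8} {R6} {R1,R3} {R9} {R7} {R5}
R6-R7 (1): add. Components now {R8} {R6,R7} {R1,R3} {R9} {R5}
R8-R9 (1): add. Components now {R8,R9} {R6,R7} {R1,R3} {R5}
R1-R7 (2): add. Components now {R8,R9} {R1,R3,R6,R7} {R5}
R7-R9 (7): add. Components now {R1,R3,R6,R7,R8,R9} {R5}
R3-R8 (8): skip — R8 and R3 already connected.
R5-R7 (8): add. Components now {R1,R3,R5,R6,R7,R8,R9}
The 3rd edge added is R8-R9.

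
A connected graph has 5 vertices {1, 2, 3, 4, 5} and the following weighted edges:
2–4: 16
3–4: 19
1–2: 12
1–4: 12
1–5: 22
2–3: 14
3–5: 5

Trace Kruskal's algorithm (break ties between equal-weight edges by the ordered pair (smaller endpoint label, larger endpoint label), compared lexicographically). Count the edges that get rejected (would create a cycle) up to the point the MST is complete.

Kruskal: consider edges lightest-first.
3–5 (5): add. Components now {1} {2} {3,5} {4}
1–2 (12): add. Components now {1,2} {3,5} {4}
1–4 (12): add. Components now {1,2,4} {3,5}
2–3 (14): add. Components now {1,2,3,4,5}
Edges rejected before the tree was complete: 0.

0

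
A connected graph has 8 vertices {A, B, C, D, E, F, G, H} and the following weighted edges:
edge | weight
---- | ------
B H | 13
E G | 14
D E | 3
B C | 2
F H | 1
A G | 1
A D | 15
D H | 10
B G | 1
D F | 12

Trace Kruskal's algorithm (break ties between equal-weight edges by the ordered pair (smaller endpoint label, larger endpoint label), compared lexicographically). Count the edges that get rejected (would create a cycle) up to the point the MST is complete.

1

Sort edges by weight, then run Kruskal:
A G (1): add — endpoints in different components.
B G (1): add — endpoints in different components.
F H (1): add — endpoints in different components.
B C (2): add — endpoints in different components.
D E (3): add — endpoints in different components.
D H (10): add — endpoints in different components.
D F (12): skip — D and F already connected.
B H (13): add — endpoints in different components.
Edges rejected before the tree was complete: 1.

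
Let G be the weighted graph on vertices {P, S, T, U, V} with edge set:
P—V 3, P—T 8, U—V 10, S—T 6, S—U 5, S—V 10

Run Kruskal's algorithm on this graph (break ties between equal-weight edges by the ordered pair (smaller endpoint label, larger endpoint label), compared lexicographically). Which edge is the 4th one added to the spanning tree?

P-T

Sort edges by weight, then run Kruskal:
P—V (3): add. Components now {U} {P,V} {T} {S}
S—U (5): add. Components now {S,U} {P,V} {T}
S—T (6): add. Components now {S,T,U} {P,V}
P—T (8): add. Components now {P,S,T,U,V}
The 4th edge added is P—T.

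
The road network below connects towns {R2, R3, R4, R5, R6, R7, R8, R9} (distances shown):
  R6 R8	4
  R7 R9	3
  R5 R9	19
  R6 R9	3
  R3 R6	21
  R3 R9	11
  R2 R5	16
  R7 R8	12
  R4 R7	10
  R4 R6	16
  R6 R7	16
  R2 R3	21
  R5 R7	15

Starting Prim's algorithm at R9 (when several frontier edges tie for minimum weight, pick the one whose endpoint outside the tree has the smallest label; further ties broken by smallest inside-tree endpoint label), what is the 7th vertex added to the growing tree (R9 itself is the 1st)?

Prim's algorithm from R9:
Step 1: cheapest edge leaving the tree is R6 R9 (3); add R6.
Step 2: cheapest edge leaving the tree is R7 R9 (3); add R7.
Step 3: cheapest edge leaving the tree is R6 R8 (4); add R8.
Step 4: cheapest edge leaving the tree is R4 R7 (10); add R4.
Step 5: cheapest edge leaving the tree is R3 R9 (11); add R3.
Step 6: cheapest edge leaving the tree is R5 R7 (15); add R5.
Step 7: cheapest edge leaving the tree is R2 R5 (16); add R2.
Vertex order: R9, R6, R7, R8, R4, R3, R5, R2. The 7th vertex is R5.

R5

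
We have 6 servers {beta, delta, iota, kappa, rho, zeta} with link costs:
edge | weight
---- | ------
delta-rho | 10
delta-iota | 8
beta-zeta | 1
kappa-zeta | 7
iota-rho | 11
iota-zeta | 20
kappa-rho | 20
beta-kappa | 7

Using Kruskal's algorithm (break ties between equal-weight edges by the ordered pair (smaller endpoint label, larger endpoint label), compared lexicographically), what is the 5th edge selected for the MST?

Sort edges by weight, then run Kruskal:
beta-zeta (1): add — endpoints in different components.
beta-kappa (7): add — endpoints in different components.
kappa-zeta (7): skip — zeta and kappa already connected.
delta-iota (8): add — endpoints in different components.
delta-rho (10): add — endpoints in different components.
iota-rho (11): skip — rho and iota already connected.
iota-zeta (20): add — endpoints in different components.
The 5th edge added is iota-zeta.

iota-zeta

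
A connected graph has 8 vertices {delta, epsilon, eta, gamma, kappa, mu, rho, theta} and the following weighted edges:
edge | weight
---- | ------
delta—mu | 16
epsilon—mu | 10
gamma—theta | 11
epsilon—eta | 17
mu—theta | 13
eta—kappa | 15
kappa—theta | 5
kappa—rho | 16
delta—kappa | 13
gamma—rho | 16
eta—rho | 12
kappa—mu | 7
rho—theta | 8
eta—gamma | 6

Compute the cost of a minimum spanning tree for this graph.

60

Prim's algorithm from kappa:
Step 1: frontier [kappa—theta 5, kappa—mu 7, delta—kappa 13, eta—kappa 15, kappa—rho 16] → take kappa—theta (5); add theta.
Step 2: frontier [kappa—mu 7, delta—kappa 13, eta—kappa 15, kappa—rho 16, rho—theta 8, gamma—theta 11, mu—theta 13] → take kappa—mu (7); add mu.
Step 3: frontier [delta—kappa 13, eta—kappa 15, kappa—rho 16, epsilon—mu 10, delta—mu 16, rho—theta 8, gamma—theta 11] → take rho—theta (8); add rho.
Step 4: frontier [delta—kappa 13, eta—kappa 15, epsilon—mu 10, delta—mu 16, eta—rho 12, gamma—rho 16, gamma—theta 11] → take epsilon—mu (10); add epsilon.
Step 5: frontier [epsilon—eta 17, delta—kappa 13, eta—kappa 15, delta—mu 16, eta—rho 12, gamma—rho 16, gamma—theta 11] → take gamma—theta (11); add gamma.
Step 6: frontier [epsilon—eta 17, eta—gamma 6, delta—kappa 13, eta—kappa 15, delta—mu 16, eta—rho 12] → take eta—gamma (6); add eta.
Step 7: frontier [delta—kappa 13, delta—mu 16] → take delta—kappa (13); add delta.
MST edges: kappa—theta, kappa—mu, rho—theta, epsilon—mu, gamma—theta, eta—gamma, delta—kappa; total weight 5+7+8+10+11+6+13 = 60.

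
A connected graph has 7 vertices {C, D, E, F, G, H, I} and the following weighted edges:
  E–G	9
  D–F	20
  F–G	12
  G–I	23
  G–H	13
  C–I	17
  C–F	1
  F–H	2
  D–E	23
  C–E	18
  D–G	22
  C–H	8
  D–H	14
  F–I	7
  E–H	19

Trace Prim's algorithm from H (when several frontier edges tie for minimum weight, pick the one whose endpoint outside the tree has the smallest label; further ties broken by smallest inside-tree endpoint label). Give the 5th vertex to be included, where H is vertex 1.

G

Prim, starting at H.
Step 1: cheapest edge leaving the tree is F–H (2); add F.
Step 2: cheapest edge leaving the tree is C–F (1); add C.
Step 3: cheapest edge leaving the tree is F–I (7); add I.
Step 4: cheapest edge leaving the tree is F–G (12); add G.
Step 5: cheapest edge leaving the tree is E–G (9); add E.
Step 6: cheapest edge leaving the tree is D–H (14); add D.
Vertex order: H, F, C, I, G, E, D. The 5th vertex is G.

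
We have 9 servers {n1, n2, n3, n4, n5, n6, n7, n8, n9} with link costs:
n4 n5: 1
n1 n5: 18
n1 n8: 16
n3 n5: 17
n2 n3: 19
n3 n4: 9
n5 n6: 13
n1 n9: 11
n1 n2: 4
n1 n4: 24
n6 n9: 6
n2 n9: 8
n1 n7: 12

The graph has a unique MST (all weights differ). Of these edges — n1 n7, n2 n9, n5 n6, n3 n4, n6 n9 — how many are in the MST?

5

Sort edges by weight, then run Kruskal:
n4 n5 (1): add — endpoints in different components.
n1 n2 (4): add — endpoints in different components.
n6 n9 (6): add — endpoints in different components.
n2 n9 (8): add — endpoints in different components.
n3 n4 (9): add — endpoints in different components.
n1 n9 (11): skip — n1 and n9 already connected.
n1 n7 (12): add — endpoints in different components.
n5 n6 (13): add — endpoints in different components.
n1 n8 (16): add — endpoints in different components.
MST edge set: {n4 n5, n1 n2, n6 n9, n2 n9, n3 n4, n1 n7, n5 n6, n1 n8}.
Of the listed edges, {n1 n7, n2 n9, n5 n6, n3 n4, n6 n9} are in the MST → 5.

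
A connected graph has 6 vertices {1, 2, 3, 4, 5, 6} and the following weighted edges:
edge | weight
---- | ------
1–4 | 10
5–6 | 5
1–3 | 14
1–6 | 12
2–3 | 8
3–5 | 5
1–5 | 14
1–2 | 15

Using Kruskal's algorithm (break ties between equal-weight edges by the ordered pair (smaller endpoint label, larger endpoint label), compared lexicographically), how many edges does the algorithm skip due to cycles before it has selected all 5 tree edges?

Kruskal: consider edges lightest-first.
3–5 (5): add. Components now {1} {2} {3,5} {4} {6}
5–6 (5): add. Components now {1} {2} {3,5,6} {4}
2–3 (8): add. Components now {1} {2,3,5,6} {4}
1–4 (10): add. Components now {1,4} {2,3,5,6}
1–6 (12): add. Components now {1,2,3,4,5,6}
Edges rejected before the tree was complete: 0.

0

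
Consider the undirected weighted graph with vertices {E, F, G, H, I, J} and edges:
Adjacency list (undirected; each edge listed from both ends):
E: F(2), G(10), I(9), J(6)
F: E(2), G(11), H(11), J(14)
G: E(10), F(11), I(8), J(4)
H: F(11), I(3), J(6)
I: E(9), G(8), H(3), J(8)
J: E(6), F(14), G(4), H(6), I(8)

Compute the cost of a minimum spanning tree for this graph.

Prim, starting at I.
Step 1: cheapest edge leaving the tree is H–I (3); add H.
Step 2: cheapest edge leaving the tree is H–J (6); add J.
Step 3: cheapest edge leaving the tree is G–J (4); add G.
Step 4: cheapest edge leaving the tree is E–J (6); add E.
Step 5: cheapest edge leaving the tree is E–F (2); add F.
MST edges: H–I, H–J, G–J, E–J, E–F; total weight 3+6+4+6+2 = 21.

21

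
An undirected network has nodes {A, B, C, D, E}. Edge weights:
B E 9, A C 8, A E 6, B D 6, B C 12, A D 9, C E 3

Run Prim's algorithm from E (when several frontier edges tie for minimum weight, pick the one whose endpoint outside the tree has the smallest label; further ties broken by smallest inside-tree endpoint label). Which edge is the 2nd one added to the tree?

A-E

Prim, starting at E.
Step 1: frontier [C E 3, A E 6, B E 9] → take C E (3); add C.
Step 2: frontier [A C 8, B C 12, A E 6, B E 9] → take A E (6); add A.
Step 3: frontier [A D 9, B C 12, B E 9] → take B E (9); add B.
Step 4: frontier [A D 9, B D 6] → take B D (6); add D.
The 2nd edge added is A E.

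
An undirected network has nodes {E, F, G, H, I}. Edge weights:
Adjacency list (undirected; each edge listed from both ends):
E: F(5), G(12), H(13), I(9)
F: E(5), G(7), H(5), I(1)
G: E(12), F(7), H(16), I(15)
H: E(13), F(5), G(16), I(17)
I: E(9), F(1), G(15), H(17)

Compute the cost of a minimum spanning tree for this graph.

Grow the tree from F using Prim:
Step 1: frontier [F-I 1, E-F 5, F-H 5, F-G 7] → take F-I (1); add I.
Step 2: frontier [E-F 5, F-H 5, F-G 7, E-I 9, G-I 15, H-I 17] → take E-F (5); add E.
Step 3: frontier [E-G 12, E-H 13, F-H 5, F-G 7, G-I 15, H-I 17] → take F-H (5); add H.
Step 4: frontier [E-G 12, F-G 7, G-H 16, G-I 15] → take F-G (7); add G.
MST edges: F-I, E-F, F-H, F-G; total weight 1+5+5+7 = 18.

18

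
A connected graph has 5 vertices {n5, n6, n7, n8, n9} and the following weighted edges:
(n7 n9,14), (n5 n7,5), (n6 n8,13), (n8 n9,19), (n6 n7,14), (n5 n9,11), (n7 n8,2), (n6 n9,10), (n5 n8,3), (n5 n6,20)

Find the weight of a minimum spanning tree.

Kruskal's algorithm — process edges by increasing weight (ties by edge label):
n7 n8 (2): add — endpoints in different components.
n5 n8 (3): add — endpoints in different components.
n5 n7 (5): skip — n5 and n7 already connected.
n6 n9 (10): add — endpoints in different components.
n5 n9 (11): add — endpoints in different components.
MST edges: n7 n8, n5 n8, n6 n9, n5 n9; total weight 2+3+10+11 = 26.

26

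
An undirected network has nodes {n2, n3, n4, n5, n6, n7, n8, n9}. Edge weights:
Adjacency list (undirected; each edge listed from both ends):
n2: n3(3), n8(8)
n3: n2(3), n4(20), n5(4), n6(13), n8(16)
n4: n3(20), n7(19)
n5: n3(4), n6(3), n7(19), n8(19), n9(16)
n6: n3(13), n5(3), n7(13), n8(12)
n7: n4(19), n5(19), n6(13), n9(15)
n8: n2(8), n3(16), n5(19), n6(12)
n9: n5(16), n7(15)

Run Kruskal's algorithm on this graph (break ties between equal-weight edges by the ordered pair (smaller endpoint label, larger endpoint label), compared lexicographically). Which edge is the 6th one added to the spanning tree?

n7-n9

Kruskal: consider edges lightest-first.
n2—n3 (3): add — endpoints in different components.
n5—n6 (3): add — endpoints in different components.
n3—n5 (4): add — endpoints in different components.
n2—n8 (8): add — endpoints in different components.
n6—n8 (12): skip — n8 and n6 already connected.
n3—n6 (13): skip — n3 and n6 already connected.
n6—n7 (13): add — endpoints in different components.
n7—n9 (15): add — endpoints in different components.
n3—n8 (16): skip — n3 and n8 already connected.
n5—n9 (16): skip — n9 and n5 already connected.
n4—n7 (19): add — endpoints in different components.
The 6th edge added is n7—n9.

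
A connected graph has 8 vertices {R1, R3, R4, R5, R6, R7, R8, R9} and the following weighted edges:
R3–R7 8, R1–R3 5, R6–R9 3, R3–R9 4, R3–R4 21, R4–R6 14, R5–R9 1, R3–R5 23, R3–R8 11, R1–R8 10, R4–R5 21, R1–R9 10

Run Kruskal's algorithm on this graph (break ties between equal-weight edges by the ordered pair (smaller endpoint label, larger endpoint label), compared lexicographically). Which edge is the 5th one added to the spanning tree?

Kruskal: consider edges lightest-first.
R5–R9 (1): add — endpoints in different components.
R6–R9 (3): add — endpoints in different components.
R3–R9 (4): add — endpoints in different components.
R1–R3 (5): add — endpoints in different components.
R3–R7 (8): add — endpoints in different components.
R1–R8 (10): add — endpoints in different components.
R1–R9 (10): skip — R1 and R9 already connected.
R3–R8 (11): skip — R3 and R8 already connected.
R4–R6 (14): add — endpoints in different components.
The 5th edge added is R3–R7.

R3-R7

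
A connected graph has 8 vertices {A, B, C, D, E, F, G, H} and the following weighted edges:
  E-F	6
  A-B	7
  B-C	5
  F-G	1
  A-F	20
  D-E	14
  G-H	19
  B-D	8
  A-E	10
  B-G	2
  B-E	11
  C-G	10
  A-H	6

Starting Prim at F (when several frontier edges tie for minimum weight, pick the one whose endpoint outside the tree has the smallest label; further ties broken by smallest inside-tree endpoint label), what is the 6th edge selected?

A-H

Prim, starting at F.
Step 1: frontier [F-G 1, E-F 6, A-F 20] → take F-G (1); add G.
Step 2: frontier [E-F 6, A-F 20, B-G 2, C-G 10, G-H 19] → take B-G (2); add B.
Step 3: frontier [B-C 5, A-B 7, B-D 8, B-E 11, E-F 6, A-F 20, C-G 10, G-H 19] → take B-C (5); add C.
Step 4: frontier [A-B 7, B-D 8, B-E 11, E-F 6, A-F 20, G-H 19] → take E-F (6); add E.
Step 5: frontier [A-B 7, B-D 8, A-E 10, D-E 14, A-F 20, G-H 19] → take A-B (7); add A.
Step 6: frontier [A-H 6, B-D 8, D-E 14, G-H 19] → take A-H (6); add H.
Step 7: frontier [B-D 8, D-E 14] → take B-D (8); add D.
The 6th edge added is A-H.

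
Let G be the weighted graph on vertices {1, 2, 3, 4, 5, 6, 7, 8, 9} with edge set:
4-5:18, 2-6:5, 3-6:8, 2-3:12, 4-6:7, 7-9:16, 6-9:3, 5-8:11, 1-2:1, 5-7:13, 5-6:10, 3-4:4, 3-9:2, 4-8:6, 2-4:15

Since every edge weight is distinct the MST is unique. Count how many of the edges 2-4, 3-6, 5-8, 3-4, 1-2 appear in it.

Kruskal's algorithm — process edges by increasing weight (ties by edge label):
1-2 (1): add — endpoints in different components.
3-9 (2): add — endpoints in different components.
6-9 (3): add — endpoints in different components.
3-4 (4): add — endpoints in different components.
2-6 (5): add — endpoints in different components.
4-8 (6): add — endpoints in different components.
4-6 (7): skip — 4 and 6 already connected.
3-6 (8): skip — 3 and 6 already connected.
5-6 (10): add — endpoints in different components.
5-8 (11): skip — 5 and 8 already connected.
2-3 (12): skip — 2 and 3 already connected.
5-7 (13): add — endpoints in different components.
MST edge set: {1-2, 3-9, 6-9, 3-4, 2-6, 4-8, 5-6, 5-7}.
Of the listed edges, {3-4, 1-2} are in the MST → 2.

2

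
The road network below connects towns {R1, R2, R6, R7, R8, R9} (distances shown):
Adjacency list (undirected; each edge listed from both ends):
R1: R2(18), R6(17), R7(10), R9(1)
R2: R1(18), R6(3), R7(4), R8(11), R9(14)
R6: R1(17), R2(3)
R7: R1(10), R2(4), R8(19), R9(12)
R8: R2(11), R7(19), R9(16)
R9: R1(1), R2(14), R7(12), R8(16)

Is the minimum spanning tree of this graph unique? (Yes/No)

Sort edges by weight, then run Kruskal:
R1–R9 (1): add — endpoints in different components.
R2–R6 (3): add — endpoints in different components.
R2–R7 (4): add — endpoints in different components.
R1–R7 (10): add — endpoints in different components.
R2–R8 (11): add — endpoints in different components.
Every non-tree edge has weight strictly greater than the heaviest edge on the tree path between its endpoints, so the MST is unique.

Yes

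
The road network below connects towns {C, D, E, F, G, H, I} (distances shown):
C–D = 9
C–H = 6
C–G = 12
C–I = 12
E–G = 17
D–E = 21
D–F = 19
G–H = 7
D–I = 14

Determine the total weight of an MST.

70

Sort edges by weight, then run Kruskal:
C–H (6): add. Components now {C,H} {D} {E} {F} {G} {I}
G–H (7): add. Components now {C,G,H} {D} {E} {F} {I}
C–D (9): add. Components now {C,D,G,H} {E} {F} {I}
C–G (12): skip — C and G already connected.
C–I (12): add. Components now {C,D,G,H,I} {E} {F}
D–I (14): skip — D and I already connected.
E–G (17): add. Components now {C,D,E,G,H,I} {F}
D–F (19): add. Components now {C,D,E,F,G,H,I}
MST edges: C–H, G–H, C–D, C–I, E–G, D–F; total weight 6+7+9+12+17+19 = 70.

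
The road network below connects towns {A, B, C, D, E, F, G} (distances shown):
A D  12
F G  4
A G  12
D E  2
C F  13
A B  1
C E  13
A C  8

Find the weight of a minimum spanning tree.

39

Prim, starting at D.
Step 1: frontier [D E 2, A D 12] → take D E (2); add E.
Step 2: frontier [A D 12, C E 13] → take A D (12); add A.
Step 3: frontier [A B 1, A C 8, A G 12, C E 13] → take A B (1); add B.
Step 4: frontier [A C 8, A G 12, C E 13] → take A C (8); add C.
Step 5: frontier [A G 12, C F 13] → take A G (12); add G.
Step 6: frontier [C F 13, F G 4] → take F G (4); add F.
MST edges: D E, A D, A B, A C, A G, F G; total weight 2+12+1+8+12+4 = 39.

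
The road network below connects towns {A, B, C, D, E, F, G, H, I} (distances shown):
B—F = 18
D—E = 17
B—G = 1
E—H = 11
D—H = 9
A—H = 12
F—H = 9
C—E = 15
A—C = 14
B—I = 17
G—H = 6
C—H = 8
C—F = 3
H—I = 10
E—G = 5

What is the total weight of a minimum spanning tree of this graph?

Prim, starting at C.
Step 1: cheapest edge leaving the tree is C—F (3); add F.
Step 2: cheapest edge leaving the tree is C—H (8); add H.
Step 3: cheapest edge leaving the tree is G—H (6); add G.
Step 4: cheapest edge leaving the tree is B—G (1); add B.
Step 5: cheapest edge leaving the tree is E—G (5); add E.
Step 6: cheapest edge leaving the tree is D—H (9); add D.
Step 7: cheapest edge leaving the tree is H—I (10); add I.
Step 8: cheapest edge leaving the tree is A—H (12); add A.
MST edges: C—F, C—H, G—H, B—G, E—G, D—H, H—I, A—H; total weight 3+8+6+1+5+9+10+12 = 54.

54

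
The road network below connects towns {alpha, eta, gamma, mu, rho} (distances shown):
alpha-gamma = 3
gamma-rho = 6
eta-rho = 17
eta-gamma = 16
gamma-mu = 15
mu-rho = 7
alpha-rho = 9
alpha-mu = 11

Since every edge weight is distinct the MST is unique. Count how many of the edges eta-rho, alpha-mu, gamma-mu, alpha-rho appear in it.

Kruskal: consider edges lightest-first.
alpha-gamma (3): add. Components now {eta} {mu} {alpha,gamma} {rho}
gamma-rho (6): add. Components now {eta} {mu} {alpha,gamma,rho}
mu-rho (7): add. Components now {eta} {alpha,gamma,mu,rho}
alpha-rho (9): skip — rho and alpha already connected.
alpha-mu (11): skip — mu and alpha already connected.
gamma-mu (15): skip — mu and gamma already connected.
eta-gamma (16): add. Components now {alpha,eta,gamma,mu,rho}
MST edge set: {alpha-gamma, gamma-rho, mu-rho, eta-gamma}.
Of the listed edges, {} are in the MST → 0.

0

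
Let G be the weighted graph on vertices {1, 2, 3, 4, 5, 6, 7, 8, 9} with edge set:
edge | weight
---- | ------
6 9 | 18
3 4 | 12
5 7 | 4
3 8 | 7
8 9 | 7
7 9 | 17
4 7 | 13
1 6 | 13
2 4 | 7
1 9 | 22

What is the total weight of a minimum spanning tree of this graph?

Prim's algorithm from 8:
Step 1: cheapest edge leaving the tree is 3 8 (7); add 3.
Step 2: cheapest edge leaving the tree is 8 9 (7); add 9.
Step 3: cheapest edge leaving the tree is 3 4 (12); add 4.
Step 4: cheapest edge leaving the tree is 2 4 (7); add 2.
Step 5: cheapest edge leaving the tree is 4 7 (13); add 7.
Step 6: cheapest edge leaving the tree is 5 7 (4); add 5.
Step 7: cheapest edge leaving the tree is 6 9 (18); add 6.
Step 8: cheapest edge leaving the tree is 1 6 (13); add 1.
MST edges: 3 8, 8 9, 3 4, 2 4, 4 7, 5 7, 6 9, 1 6; total weight 7+7+12+7+13+4+18+13 = 81.

81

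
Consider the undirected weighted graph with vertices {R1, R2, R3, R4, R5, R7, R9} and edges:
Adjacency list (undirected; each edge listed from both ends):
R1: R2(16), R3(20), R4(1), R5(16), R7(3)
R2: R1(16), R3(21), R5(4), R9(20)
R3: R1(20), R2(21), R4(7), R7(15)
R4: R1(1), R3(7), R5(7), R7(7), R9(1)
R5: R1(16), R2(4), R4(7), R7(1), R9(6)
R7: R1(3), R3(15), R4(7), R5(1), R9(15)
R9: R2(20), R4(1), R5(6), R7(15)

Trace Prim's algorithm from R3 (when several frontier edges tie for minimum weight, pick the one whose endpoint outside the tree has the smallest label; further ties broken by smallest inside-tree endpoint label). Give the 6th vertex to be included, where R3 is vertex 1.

Prim's algorithm from R3:
Step 1: cheapest edge leaving the tree is R3-R4 (7); add R4.
Step 2: cheapest edge leaving the tree is R1-R4 (1); add R1.
Step 3: cheapest edge leaving the tree is R4-R9 (1); add R9.
Step 4: cheapest edge leaving the tree is R1-R7 (3); add R7.
Step 5: cheapest edge leaving the tree is R5-R7 (1); add R5.
Step 6: cheapest edge leaving the tree is R2-R5 (4); add R2.
Vertex order: R3, R4, R1, R9, R7, R5, R2. The 6th vertex is R5.

R5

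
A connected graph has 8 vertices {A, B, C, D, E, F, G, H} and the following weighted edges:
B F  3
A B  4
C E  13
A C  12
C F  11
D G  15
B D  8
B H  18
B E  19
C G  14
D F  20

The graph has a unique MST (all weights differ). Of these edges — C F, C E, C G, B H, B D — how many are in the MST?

5

Sort edges by weight, then run Kruskal:
B F (3): add — endpoints in different components.
A B (4): add — endpoints in different components.
B D (8): add — endpoints in different components.
C F (11): add — endpoints in different components.
A C (12): skip — A and C already connected.
C E (13): add — endpoints in different components.
C G (14): add — endpoints in different components.
D G (15): skip — D and G already connected.
B H (18): add — endpoints in different components.
MST edge set: {B F, A B, B D, C F, C E, C G, B H}.
Of the listed edges, {C F, C E, C G, B H, B D} are in the MST → 5.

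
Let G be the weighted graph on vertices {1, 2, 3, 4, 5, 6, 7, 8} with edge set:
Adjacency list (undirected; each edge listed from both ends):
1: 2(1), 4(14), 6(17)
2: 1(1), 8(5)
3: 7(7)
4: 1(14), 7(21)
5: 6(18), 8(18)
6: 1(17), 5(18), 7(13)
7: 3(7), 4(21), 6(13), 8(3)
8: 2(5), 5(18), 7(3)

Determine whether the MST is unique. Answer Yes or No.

No

Kruskal: consider edges lightest-first.
1—2 (1): add — endpoints in different components.
7—8 (3): add — endpoints in different components.
2—8 (5): add — endpoints in different components.
3—7 (7): add — endpoints in different components.
6—7 (13): add — endpoints in different components.
1—4 (14): add — endpoints in different components.
1—6 (17): skip — 1 and 6 already connected.
5—6 (18): add — endpoints in different components.
Non-tree edge 5—8 has weight 18, equal to the heaviest edge on its tree cycle — swapping gives another MST of the same weight. Not unique.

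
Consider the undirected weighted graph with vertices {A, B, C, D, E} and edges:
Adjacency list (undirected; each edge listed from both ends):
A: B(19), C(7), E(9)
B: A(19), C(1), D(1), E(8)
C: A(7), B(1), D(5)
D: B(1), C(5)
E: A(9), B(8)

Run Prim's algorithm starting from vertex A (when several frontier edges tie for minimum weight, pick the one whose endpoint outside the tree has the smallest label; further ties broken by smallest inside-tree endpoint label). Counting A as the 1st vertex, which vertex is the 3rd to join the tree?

Prim, starting at A.
Step 1: cheapest edge leaving the tree is A—C (7); add C.
Step 2: cheapest edge leaving the tree is B—C (1); add B.
Step 3: cheapest edge leaving the tree is B—D (1); add D.
Step 4: cheapest edge leaving the tree is B—E (8); add E.
Vertex order: A, C, B, D, E. The 3rd vertex is B.

B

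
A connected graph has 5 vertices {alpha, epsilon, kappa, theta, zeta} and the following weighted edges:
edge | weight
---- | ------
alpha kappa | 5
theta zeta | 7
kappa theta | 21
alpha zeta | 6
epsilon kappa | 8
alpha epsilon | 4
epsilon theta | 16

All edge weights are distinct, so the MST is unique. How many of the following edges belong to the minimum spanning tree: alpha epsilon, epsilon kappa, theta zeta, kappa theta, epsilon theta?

Sort edges by weight, then run Kruskal:
alpha epsilon (4): add — endpoints in different components.
alpha kappa (5): add — endpoints in different components.
alpha zeta (6): add — endpoints in different components.
theta zeta (7): add — endpoints in different components.
MST edge set: {alpha epsilon, alpha kappa, alpha zeta, theta zeta}.
Of the listed edges, {alpha epsilon, theta zeta} are in the MST → 2.

2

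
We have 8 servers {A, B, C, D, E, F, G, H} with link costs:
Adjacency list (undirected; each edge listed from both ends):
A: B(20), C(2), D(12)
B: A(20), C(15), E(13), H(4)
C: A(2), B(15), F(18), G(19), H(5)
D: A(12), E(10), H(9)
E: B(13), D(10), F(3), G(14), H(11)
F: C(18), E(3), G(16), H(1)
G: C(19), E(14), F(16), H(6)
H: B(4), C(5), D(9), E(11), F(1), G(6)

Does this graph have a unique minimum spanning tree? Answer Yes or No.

Sort edges by weight, then run Kruskal:
F-H (1): add — endpoints in different components.
A-C (2): add — endpoints in different components.
E-F (3): add — endpoints in different components.
B-H (4): add — endpoints in different components.
C-H (5): add — endpoints in different components.
G-H (6): add — endpoints in different components.
D-H (9): add — endpoints in different components.
Every non-tree edge has weight strictly greater than the heaviest edge on the tree path between its endpoints, so the MST is unique.

Yes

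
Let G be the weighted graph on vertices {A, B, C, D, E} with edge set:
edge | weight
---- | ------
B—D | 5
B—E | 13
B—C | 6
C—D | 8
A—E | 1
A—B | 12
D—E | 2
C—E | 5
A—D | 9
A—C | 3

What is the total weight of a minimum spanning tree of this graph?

11

Kruskal: consider edges lightest-first.
A—E (1): add. Components now {A,E} {B} {C} {D}
D—E (2): add. Components now {A,D,E} {B} {C}
A—C (3): add. Components now {A,C,D,E} {B}
B—D (5): add. Components now {A,B,C,D,E}
MST edges: A—E, D—E, A—C, B—D; total weight 1+2+3+5 = 11.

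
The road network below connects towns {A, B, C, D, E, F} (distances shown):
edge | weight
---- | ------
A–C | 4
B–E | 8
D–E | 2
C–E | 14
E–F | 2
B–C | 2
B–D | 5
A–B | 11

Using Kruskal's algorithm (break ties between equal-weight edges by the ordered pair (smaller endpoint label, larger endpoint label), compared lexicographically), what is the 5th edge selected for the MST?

Kruskal: consider edges lightest-first.
B–C (2): add. Components now {A} {B,C} {D} {E} {F}
D–E (2): add. Components now {A} {B,C} {D,E} {F}
E–F (2): add. Components now {A} {B,C} {D,E,F}
A–C (4): add. Components now {A,B,C} {D,E,F}
B–D (5): add. Components now {A,B,C,D,E,F}
The 5th edge added is B–D.

B-D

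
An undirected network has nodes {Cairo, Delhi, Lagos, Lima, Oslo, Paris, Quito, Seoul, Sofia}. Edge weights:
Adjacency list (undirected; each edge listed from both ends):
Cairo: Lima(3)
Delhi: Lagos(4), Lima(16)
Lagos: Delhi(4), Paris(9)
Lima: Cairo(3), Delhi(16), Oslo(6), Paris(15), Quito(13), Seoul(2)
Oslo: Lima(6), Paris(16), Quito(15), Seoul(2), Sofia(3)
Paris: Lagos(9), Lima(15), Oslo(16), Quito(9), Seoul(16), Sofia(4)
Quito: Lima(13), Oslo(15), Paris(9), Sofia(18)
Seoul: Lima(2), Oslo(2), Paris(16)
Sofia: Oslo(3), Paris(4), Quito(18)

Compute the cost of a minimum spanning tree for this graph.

36

Kruskal's algorithm — process edges by increasing weight (ties by edge label):
Lima—Seoul (2): add — endpoints in different components.
Oslo—Seoul (2): add — endpoints in different components.
Cairo—Lima (3): add — endpoints in different components.
Oslo—Sofia (3): add — endpoints in different components.
Delhi—Lagos (4): add — endpoints in different components.
Paris—Sofia (4): add — endpoints in different components.
Lima—Oslo (6): skip — Oslo and Lima already connected.
Lagos—Paris (9): add — endpoints in different components.
Paris—Quito (9): add — endpoints in different components.
MST edges: Lima—Seoul, Oslo—Seoul, Cairo—Lima, Oslo—Sofia, Delhi—Lagos, Paris—Sofia, Lagos—Paris, Paris—Quito; total weight 2+2+3+3+4+4+9+9 = 36.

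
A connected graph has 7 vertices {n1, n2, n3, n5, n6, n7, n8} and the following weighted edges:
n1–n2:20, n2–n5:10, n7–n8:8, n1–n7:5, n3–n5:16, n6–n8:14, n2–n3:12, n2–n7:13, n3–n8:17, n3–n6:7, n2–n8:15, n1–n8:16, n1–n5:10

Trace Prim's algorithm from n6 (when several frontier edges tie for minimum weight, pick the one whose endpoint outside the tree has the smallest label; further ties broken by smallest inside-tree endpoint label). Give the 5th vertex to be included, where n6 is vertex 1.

Prim, starting at n6.
Step 1: frontier [n3–n6 7, n6–n8 14] → take n3–n6 (7); add n3.
Step 2: frontier [n2–n3 12, n3–n5 16, n3–n8 17, n6–n8 14] → take n2–n3 (12); add n2.
Step 3: frontier [n2–n5 10, n2–n7 13, n2–n8 15, n1–n2 20, n3–n5 16, n3–n8 17, n6–n8 14] → take n2–n5 (10); add n5.
Step 4: frontier [n2–n7 13, n2–n8 15, n1–n2 20, n3–n8 17, n1–n5 10, n6–n8 14] → take n1–n5 (10); add n1.
Step 5: frontier [n1–n7 5, n1–n8 16, n2–n7 13, n2–n8 15, n3–n8 17, n6–n8 14] → take n1–n7 (5); add n7.
Step 6: frontier [n1–n8 16, n2–n8 15, n3–n8 17, n6–n8 14, n7–n8 8] → take n7–n8 (8); add n8.
Vertex order: n6, n3, n2, n5, n1, n7, n8. The 5th vertex is n1.

n1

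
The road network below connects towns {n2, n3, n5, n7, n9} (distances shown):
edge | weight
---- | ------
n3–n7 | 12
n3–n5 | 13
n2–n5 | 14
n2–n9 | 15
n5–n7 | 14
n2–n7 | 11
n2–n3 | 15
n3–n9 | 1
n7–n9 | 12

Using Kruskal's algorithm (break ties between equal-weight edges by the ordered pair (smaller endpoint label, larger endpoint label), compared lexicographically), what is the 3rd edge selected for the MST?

n3-n7

Kruskal: consider edges lightest-first.
n3–n9 (1): add. Components now {n2} {n5} {n3,n9} {n7}
n2–n7 (11): add. Components now {n2,n7} {n5} {n3,n9}
n3–n7 (12): add. Components now {n2,n3,n7,n9} {n5}
n7–n9 (12): skip — n9 and n7 already connected.
n3–n5 (13): add. Components now {n2,n3,n5,n7,n9}
The 3rd edge added is n3–n7.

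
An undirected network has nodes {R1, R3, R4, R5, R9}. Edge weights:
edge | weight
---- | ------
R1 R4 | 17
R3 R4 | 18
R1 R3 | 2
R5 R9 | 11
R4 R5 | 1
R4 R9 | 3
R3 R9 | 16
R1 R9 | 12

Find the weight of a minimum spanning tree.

18

Prim's algorithm from R9:
Step 1: cheapest edge leaving the tree is R4 R9 (3); add R4.
Step 2: cheapest edge leaving the tree is R4 R5 (1); add R5.
Step 3: cheapest edge leaving the tree is R1 R9 (12); add R1.
Step 4: cheapest edge leaving the tree is R1 R3 (2); add R3.
MST edges: R4 R9, R4 R5, R1 R9, R1 R3; total weight 3+1+12+2 = 18.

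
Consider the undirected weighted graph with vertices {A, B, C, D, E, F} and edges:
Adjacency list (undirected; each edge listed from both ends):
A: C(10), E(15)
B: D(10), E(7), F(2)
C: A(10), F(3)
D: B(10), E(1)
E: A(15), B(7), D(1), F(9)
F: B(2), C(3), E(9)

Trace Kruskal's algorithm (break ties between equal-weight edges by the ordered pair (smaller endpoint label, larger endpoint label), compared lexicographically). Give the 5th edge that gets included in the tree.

Sort edges by weight, then run Kruskal:
D E (1): add. Components now {A} {B} {C} {D,E} {F}
B F (2): add. Components now {A} {B,F} {C} {D,E}
C F (3): add. Components now {A} {B,C,F} {D,E}
B E (7): add. Components now {A} {B,C,D,E,F}
E F (9): skip — E and F already connected.
A C (10): add. Components now {A,B,C,D,E,F}
The 5th edge added is A C.

A-C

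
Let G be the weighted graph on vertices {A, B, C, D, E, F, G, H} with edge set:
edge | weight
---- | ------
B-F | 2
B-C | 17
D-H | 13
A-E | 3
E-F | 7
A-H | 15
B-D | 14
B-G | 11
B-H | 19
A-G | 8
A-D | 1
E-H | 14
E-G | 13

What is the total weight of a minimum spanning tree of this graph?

Kruskal's algorithm — process edges by increasing weight (ties by edge label):
A-D (1): add — endpoints in different components.
B-F (2): add — endpoints in different components.
A-E (3): add — endpoints in different components.
E-F (7): add — endpoints in different components.
A-G (8): add — endpoints in different components.
B-G (11): skip — B and G already connected.
D-H (13): add — endpoints in different components.
E-G (13): skip — E and G already connected.
B-D (14): skip — B and D already connected.
E-H (14): skip — E and H already connected.
A-H (15): skip — A and H already connected.
B-C (17): add — endpoints in different components.
MST edges: A-D, B-F, A-E, E-F, A-G, D-H, B-C; total weight 1+2+3+7+8+13+17 = 51.

51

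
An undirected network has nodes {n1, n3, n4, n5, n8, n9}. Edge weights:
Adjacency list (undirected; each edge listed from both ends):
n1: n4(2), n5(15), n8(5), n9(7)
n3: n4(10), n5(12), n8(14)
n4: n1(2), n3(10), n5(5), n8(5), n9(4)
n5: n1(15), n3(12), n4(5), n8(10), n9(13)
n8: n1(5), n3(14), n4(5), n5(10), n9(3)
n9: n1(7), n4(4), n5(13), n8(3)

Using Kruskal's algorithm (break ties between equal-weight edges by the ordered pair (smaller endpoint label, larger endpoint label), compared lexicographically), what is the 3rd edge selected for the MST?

Sort edges by weight, then run Kruskal:
n1-n4 (2): add — endpoints in different components.
n8-n9 (3): add — endpoints in different components.
n4-n9 (4): add — endpoints in different components.
n1-n8 (5): skip — n8 and n1 already connected.
n4-n5 (5): add — endpoints in different components.
n4-n8 (5): skip — n8 and n4 already connected.
n1-n9 (7): skip — n9 and n1 already connected.
n3-n4 (10): add — endpoints in different components.
The 3rd edge added is n4-n9.

n4-n9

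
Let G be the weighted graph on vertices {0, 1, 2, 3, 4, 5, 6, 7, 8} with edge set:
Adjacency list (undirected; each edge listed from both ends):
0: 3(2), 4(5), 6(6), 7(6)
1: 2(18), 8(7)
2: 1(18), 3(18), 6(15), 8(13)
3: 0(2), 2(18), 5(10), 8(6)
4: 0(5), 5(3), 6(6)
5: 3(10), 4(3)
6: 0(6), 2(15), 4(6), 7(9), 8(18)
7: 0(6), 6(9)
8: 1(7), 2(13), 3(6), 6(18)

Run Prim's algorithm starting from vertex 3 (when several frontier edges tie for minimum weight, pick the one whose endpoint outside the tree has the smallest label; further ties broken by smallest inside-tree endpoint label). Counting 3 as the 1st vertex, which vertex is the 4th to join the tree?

Prim's algorithm from 3:
Step 1: cheapest edge leaving the tree is 0—3 (2); add 0.
Step 2: cheapest edge leaving the tree is 0—4 (5); add 4.
Step 3: cheapest edge leaving the tree is 4—5 (3); add 5.
Step 4: cheapest edge leaving the tree is 0—6 (6); add 6.
Step 5: cheapest edge leaving the tree is 0—7 (6); add 7.
Step 6: cheapest edge leaving the tree is 3—8 (6); add 8.
Step 7: cheapest edge leaving the tree is 1—8 (7); add 1.
Step 8: cheapest edge leaving the tree is 2—8 (13); add 2.
Vertex order: 3, 0, 4, 5, 6, 7, 8, 1, 2. The 4th vertex is 5.

5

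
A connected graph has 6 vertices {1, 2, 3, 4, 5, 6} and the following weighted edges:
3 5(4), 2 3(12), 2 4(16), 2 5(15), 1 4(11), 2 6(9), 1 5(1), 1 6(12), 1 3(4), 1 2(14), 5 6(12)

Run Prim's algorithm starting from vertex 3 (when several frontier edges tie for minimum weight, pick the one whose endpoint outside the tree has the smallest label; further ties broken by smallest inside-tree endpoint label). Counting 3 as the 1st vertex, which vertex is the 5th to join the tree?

Prim's algorithm from 3:
Step 1: cheapest edge leaving the tree is 1 3 (4); add 1.
Step 2: cheapest edge leaving the tree is 1 5 (1); add 5.
Step 3: cheapest edge leaving the tree is 1 4 (11); add 4.
Step 4: cheapest edge leaving the tree is 2 3 (12); add 2.
Step 5: cheapest edge leaving the tree is 2 6 (9); add 6.
Vertex order: 3, 1, 5, 4, 2, 6. The 5th vertex is 2.

2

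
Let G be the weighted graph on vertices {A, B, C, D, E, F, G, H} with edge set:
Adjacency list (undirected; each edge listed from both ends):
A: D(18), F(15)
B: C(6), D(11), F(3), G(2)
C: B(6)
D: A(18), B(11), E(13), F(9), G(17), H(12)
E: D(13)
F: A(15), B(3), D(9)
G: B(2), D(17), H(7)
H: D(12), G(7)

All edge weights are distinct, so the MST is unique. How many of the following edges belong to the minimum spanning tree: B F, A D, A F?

2

Kruskal's algorithm — process edges by increasing weight (ties by edge label):
B G (2): add — endpoints in different components.
B F (3): add — endpoints in different components.
B C (6): add — endpoints in different components.
G H (7): add — endpoints in different components.
D F (9): add — endpoints in different components.
B D (11): skip — B and D already connected.
D H (12): skip — D and H already connected.
D E (13): add — endpoints in different components.
A F (15): add — endpoints in different components.
MST edge set: {B G, B F, B C, G H, D F, D E, A F}.
Of the listed edges, {B F, A F} are in the MST → 2.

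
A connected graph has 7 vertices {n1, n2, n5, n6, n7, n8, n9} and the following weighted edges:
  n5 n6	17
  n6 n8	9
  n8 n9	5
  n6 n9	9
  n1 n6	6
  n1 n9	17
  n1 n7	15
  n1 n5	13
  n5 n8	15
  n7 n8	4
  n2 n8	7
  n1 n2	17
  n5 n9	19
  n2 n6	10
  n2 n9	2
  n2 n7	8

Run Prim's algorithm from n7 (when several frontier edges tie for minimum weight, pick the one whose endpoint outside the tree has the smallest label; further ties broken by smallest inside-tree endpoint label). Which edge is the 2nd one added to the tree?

n8-n9

Prim, starting at n7.
Step 1: cheapest edge leaving the tree is n7 n8 (4); add n8.
Step 2: cheapest edge leaving the tree is n8 n9 (5); add n9.
Step 3: cheapest edge leaving the tree is n2 n9 (2); add n2.
Step 4: cheapest edge leaving the tree is n6 n8 (9); add n6.
Step 5: cheapest edge leaving the tree is n1 n6 (6); add n1.
Step 6: cheapest edge leaving the tree is n1 n5 (13); add n5.
The 2nd edge added is n8 n9.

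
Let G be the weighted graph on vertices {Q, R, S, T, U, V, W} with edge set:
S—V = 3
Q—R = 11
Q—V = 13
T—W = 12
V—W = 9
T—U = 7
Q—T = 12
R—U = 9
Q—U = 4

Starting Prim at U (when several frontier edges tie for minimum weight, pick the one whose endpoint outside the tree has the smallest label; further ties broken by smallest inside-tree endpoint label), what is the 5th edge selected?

Prim's algorithm from U:
Step 1: frontier [Q—U 4, T—U 7, R—U 9] → take Q—U (4); add Q.
Step 2: frontier [Q—R 11, Q—T 12, Q—V 13, T—U 7, R—U 9] → take T—U (7); add T.
Step 3: frontier [Q—R 11, Q—V 13, T—W 12, R—U 9] → take R—U (9); add R.
Step 4: frontier [Q—V 13, T—W 12] → take T—W (12); add W.
Step 5: frontier [Q—V 13, V—W 9] → take V—W (9); add V.
Step 6: frontier [S—V 3] → take S—V (3); add S.
The 5th edge added is V—W.

V-W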